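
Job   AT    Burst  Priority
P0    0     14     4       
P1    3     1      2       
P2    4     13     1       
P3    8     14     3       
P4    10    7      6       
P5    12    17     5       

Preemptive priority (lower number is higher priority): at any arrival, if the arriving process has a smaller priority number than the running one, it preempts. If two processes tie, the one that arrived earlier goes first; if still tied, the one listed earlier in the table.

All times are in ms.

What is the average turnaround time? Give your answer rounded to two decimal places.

30.33

Gantt: | P0 0-3 | P1 3-4 | P2 4-17 | P3 17-31 | P0 31-42 | P5 42-59 | P4 59-66 |
Completion: P0=42  P1=4  P2=17  P3=31  P4=66  P5=59
Turnaround times: P0=42, P1=1, P2=13, P3=23, P4=56, P5=47
Average turnaround = (42+1+13+23+56+47) / 6 = 182/6 = 30.33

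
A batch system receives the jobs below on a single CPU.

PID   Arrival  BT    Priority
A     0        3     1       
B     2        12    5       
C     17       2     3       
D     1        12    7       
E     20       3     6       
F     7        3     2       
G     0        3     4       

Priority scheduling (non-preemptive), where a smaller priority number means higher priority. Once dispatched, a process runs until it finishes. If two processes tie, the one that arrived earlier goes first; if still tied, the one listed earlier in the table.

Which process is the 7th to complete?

D

Schedule: | A 0-3 | G 3-6 | B 6-18 | F 18-21 | C 21-23 | E 23-26 | D 26-38 |
Completion: A=3  B=18  C=23  D=38  E=26  F=21  G=6
Turnaround (C−A): A=3  B=16  C=6  D=37  E=6  F=14  G=6
Finish order: A → G → B → F → C → E → D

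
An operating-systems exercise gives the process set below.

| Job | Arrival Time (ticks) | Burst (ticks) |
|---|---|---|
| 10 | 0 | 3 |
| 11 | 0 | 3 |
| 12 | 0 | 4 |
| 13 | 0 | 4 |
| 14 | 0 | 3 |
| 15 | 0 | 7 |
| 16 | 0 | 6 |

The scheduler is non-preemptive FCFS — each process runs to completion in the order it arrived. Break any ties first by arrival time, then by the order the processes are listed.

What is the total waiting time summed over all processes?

74

Timeline: | 10 0-3 | 11 3-6 | 12 6-10 | 13 10-14 | 14 14-17 | 15 17-24 | 16 24-30 |
Completion: 10=3  11=6  12=10  13=14  14=17  15=24  16=30
Waiting = turnaround − burst: 10=0, 11=3, 12=6, 13=10, 14=14, 15=17, 16=24
Total waiting = 0 + 3 + 6 + 10 + 14 + 17 + 24 = 74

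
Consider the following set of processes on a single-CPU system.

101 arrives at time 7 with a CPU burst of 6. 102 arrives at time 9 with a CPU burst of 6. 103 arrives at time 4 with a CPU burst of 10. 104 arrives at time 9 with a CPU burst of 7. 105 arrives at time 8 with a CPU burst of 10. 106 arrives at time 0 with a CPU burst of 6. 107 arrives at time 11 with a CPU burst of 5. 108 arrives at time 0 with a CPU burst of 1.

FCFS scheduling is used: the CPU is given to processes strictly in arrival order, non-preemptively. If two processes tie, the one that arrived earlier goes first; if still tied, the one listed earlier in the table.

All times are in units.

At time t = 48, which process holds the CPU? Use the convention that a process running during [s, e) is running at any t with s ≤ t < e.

107

Gantt: | 106 0-6 | 108 6-7 | 103 7-17 | 101 17-23 | 105 23-33 | 102 33-39 | 104 39-46 | 107 46-51 |
Completion: 101=23  102=39  103=17  104=46  105=33  106=6  107=51  108=7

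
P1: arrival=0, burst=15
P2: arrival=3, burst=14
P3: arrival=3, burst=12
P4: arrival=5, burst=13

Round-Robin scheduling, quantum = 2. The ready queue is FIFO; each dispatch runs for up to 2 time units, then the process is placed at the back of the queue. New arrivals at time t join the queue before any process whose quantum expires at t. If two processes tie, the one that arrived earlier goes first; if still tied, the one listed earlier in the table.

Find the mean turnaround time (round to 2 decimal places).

48.25

Gantt: | P1 0-4 | P2 4-6 | P3 6-8 | P1 8-10 | P4 10-12 | P2 12-14 | P3 14-16 | P1 16-18 | P4 18-20 | P2 20-22 | P3 22-24 | P1 24-26 | P4 26-28 | P2 28-30 | P3 30-32 | P1 32-34 | P4 34-36 | P2 36-38 | P3 38-40 | P1 40-42 | P4 42-44 | P2 44-46 | P3 46-48 | P1 48-49 | P4 49-51 | P2 51-53 | P4 53-54 |
Completion: P1=49  P2=53  P3=48  P4=54
Turnaround times: P1=49, P2=50, P3=45, P4=49
Average turnaround = (49+50+45+49) / 4 = 193/4 = 48.25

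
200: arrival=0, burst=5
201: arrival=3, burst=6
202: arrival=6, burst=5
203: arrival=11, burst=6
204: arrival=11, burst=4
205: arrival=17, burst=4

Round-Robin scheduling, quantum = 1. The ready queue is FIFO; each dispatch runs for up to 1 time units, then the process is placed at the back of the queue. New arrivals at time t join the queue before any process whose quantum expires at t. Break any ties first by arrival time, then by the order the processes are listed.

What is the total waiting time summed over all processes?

Timeline: | 200 0-3 | 201 3-4 | 200 4-5 | 201 5-6 | 200 6-7 | 202 7-8 | 201 8-9 | 202 9-10 | 201 10-11 | 202 11-12 | 203 12-13 | 204 13-14 | 201 14-15 | 202 15-16 | 203 16-17 | 204 17-18 | 201 18-19 | 202 19-20 | 205 20-21 | 203 21-22 | 204 22-23 | 205 23-24 | 203 24-25 | 204 25-26 | 205 26-27 | 203 27-28 | 205 28-29 | 203 29-30 |
Completion: 200=7  201=19  202=20  203=30  204=26  205=29
Turnaround (C−A): 200=7  201=16  202=14  203=19  204=15  205=12
Waiting = turnaround − burst: 200=2, 201=10, 202=9, 203=13, 204=11, 205=8
Total waiting = 2 + 10 + 9 + 13 + 11 + 8 = 53

53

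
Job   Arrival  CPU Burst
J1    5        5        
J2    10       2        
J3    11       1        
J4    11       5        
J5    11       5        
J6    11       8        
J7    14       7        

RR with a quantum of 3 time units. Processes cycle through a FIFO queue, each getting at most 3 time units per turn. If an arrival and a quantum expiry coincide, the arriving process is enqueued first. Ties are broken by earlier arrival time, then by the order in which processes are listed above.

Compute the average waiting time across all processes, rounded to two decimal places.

8.57

Gantt: | idle 0-5 | J1 5-10 | J2 10-12 | J3 12-13 | J4 13-16 | J5 16-19 | J6 19-22 | J7 22-25 | J4 25-27 | J5 27-29 | J6 29-32 | J7 32-35 | J6 35-37 | J7 37-38 |
Completion: J1=10  J2=12  J3=13  J4=27  J5=29  J6=37  J7=38
Turnaround (C−A): J1=5  J2=2  J3=2  J4=16  J5=18  J6=26  J7=24
Waiting times: J1=0, J2=0, J3=1, J4=11, J5=13, J6=18, J7=17
Average waiting = (0+0+1+11+13+18+17) / 7 = 60/7 = 8.57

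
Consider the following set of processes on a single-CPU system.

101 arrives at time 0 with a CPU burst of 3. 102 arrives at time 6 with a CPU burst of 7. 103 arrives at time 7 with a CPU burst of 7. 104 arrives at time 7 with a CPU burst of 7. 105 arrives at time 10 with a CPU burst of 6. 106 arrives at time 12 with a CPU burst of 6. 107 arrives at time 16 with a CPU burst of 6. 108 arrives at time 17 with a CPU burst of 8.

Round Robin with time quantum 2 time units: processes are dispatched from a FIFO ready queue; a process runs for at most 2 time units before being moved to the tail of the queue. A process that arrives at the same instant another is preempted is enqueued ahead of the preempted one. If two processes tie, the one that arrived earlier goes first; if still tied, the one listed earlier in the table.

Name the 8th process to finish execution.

Timeline: | 101 0-3 | idle 3-6 | 102 6-8 | 103 8-10 | 104 10-12 | 102 12-14 | 105 14-16 | 103 16-18 | 106 18-20 | 104 20-22 | 102 22-24 | 107 24-26 | 105 26-28 | 108 28-30 | 103 30-32 | 106 32-34 | 104 34-36 | 102 36-37 | 107 37-39 | 105 39-41 | 108 41-43 | 103 43-44 | 106 44-46 | 104 46-47 | 107 47-49 | 108 49-53 |
Completion: 101=3  102=37  103=44  104=47  105=41  106=46  107=49  108=53
Turnaround (C−A): 101=3  102=31  103=37  104=40  105=31  106=34  107=33  108=36
Finish order: 101 → 102 → 105 → 103 → 106 → 104 → 107 → 108

108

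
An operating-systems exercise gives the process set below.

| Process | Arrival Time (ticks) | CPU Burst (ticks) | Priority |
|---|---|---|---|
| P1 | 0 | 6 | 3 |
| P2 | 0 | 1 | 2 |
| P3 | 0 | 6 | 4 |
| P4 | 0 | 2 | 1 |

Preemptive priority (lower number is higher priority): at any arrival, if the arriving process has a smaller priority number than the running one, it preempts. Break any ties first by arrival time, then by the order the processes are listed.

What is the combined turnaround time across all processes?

Schedule: | P4 0-2 | P2 2-3 | P1 3-9 | P3 9-15 |
Completion: P1=9  P2=3  P3=15  P4=2
Turnaround = completion − arrival: P1=9, P2=3, P3=15, P4=2
Total turnaround = 9 + 3 + 15 + 2 = 29

29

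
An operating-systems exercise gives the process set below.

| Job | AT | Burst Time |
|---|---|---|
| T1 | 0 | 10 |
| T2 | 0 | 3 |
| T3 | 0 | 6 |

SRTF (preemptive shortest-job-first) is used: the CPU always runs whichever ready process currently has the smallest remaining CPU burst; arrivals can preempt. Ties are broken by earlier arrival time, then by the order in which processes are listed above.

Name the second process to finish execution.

Schedule: | T2 0-3 | T3 3-9 | T1 9-19 |
Completion: T1=19  T2=3  T3=9
Finish order: T2 → T3 → T1

T3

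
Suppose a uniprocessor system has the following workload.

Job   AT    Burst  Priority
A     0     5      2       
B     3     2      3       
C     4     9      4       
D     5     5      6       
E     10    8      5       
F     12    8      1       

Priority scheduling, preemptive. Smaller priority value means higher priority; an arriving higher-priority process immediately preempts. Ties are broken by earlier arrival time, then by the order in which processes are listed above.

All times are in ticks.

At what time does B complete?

Gantt: | A 0-5 | B 5-7 | C 7-12 | F 12-20 | C 20-24 | E 24-32 | D 32-37 |
Completion: A=5  B=7  C=24  D=37  E=32  F=20
Turnaround (C−A): A=5  B=4  C=20  D=32  E=22  F=8

7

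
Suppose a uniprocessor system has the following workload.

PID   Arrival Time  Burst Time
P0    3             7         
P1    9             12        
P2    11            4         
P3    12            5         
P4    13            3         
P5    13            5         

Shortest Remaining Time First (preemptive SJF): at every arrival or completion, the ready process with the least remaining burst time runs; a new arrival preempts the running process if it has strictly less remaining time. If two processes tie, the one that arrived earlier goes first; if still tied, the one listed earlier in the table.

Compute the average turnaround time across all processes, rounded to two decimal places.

12.00

Schedule: | idle 0-3 | P0 3-10 | P1 10-11 | P2 11-15 | P4 15-18 | P3 18-23 | P5 23-28 | P1 28-39 |
Completion: P0=10  P1=39  P2=15  P3=23  P4=18  P5=28
Turnaround (C−A): P0=7  P1=30  P2=4  P3=11  P4=5  P5=15
Turnaround times: P0=7, P1=30, P2=4, P3=11, P4=5, P5=15
Average turnaround = (7+30+4+11+5+15) / 6 = 72/6 = 12.00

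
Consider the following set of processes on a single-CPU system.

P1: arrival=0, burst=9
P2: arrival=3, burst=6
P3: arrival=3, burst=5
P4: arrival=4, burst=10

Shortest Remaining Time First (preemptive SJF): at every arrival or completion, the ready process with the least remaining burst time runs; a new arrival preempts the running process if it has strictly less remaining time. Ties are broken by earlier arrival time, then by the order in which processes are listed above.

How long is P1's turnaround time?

14

Timeline: | P1 0-3 | P3 3-8 | P1 8-14 | P2 14-20 | P4 20-30 |
Completion: P1=14  P2=20  P3=8  P4=30
Turnaround(P1) = completion − arrival = 14 − 0 = 14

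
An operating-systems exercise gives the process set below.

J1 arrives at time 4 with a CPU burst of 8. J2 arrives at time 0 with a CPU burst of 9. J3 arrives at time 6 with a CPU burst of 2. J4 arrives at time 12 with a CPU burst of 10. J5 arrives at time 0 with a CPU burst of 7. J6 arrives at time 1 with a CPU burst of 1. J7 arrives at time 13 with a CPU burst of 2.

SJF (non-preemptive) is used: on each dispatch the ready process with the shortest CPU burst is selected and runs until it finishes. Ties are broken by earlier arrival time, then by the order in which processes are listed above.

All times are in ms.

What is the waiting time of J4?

Timeline: | J5 0-7 | J6 7-8 | J3 8-10 | J1 10-18 | J7 18-20 | J2 20-29 | J4 29-39 |
Completion: J1=18  J2=29  J3=10  J4=39  J5=7  J6=8  J7=20
Waiting(J4) = turnaround − burst = 27 − 10 = 17

17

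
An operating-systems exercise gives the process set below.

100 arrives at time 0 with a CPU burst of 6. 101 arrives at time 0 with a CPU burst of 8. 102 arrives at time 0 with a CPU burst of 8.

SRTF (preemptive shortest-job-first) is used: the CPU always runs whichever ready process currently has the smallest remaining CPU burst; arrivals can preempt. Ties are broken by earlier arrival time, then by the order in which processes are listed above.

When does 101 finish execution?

14

Schedule: | 100 0-6 | 101 6-14 | 102 14-22 |
Completion: 100=6  101=14  102=22
Turnaround (C−A): 100=6  101=14  102=22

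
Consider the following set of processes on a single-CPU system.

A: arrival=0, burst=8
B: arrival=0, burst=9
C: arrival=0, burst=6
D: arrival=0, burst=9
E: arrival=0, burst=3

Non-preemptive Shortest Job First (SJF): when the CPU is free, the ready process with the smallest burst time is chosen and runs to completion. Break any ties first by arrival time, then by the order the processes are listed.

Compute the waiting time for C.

3

Timeline: | E 0-3 | C 3-9 | A 9-17 | B 17-26 | D 26-35 |
Completion: A=17  B=26  C=9  D=35  E=3
Turnaround (C−A): A=17  B=26  C=9  D=35  E=3
Waiting(C) = turnaround − burst = 9 − 6 = 3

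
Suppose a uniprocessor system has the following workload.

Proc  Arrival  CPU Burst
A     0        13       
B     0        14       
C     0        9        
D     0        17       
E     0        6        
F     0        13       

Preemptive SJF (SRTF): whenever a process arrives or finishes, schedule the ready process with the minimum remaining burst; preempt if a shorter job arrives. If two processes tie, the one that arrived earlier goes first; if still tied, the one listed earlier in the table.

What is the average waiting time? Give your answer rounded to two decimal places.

Schedule: | E 0-6 | C 6-15 | A 15-28 | F 28-41 | B 41-55 | D 55-72 |
Completion: A=28  B=55  C=15  D=72  E=6  F=41
Waiting times: A=15, B=41, C=6, D=55, E=0, F=28
Average waiting = (15+41+6+55+0+28) / 6 = 145/6 = 24.17

24.17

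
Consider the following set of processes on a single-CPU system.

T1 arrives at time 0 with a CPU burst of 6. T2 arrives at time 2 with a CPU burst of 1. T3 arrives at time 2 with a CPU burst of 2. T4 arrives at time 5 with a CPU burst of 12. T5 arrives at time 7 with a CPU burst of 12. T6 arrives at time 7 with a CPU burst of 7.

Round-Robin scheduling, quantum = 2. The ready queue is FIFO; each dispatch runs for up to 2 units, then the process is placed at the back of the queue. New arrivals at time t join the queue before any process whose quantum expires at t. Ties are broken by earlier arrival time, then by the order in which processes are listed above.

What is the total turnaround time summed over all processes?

110

Timeline: | T1 0-2 | T2 2-3 | T3 3-5 | T1 5-7 | T4 7-9 | T5 9-11 | T6 11-13 | T1 13-15 | T4 15-17 | T5 17-19 | T6 19-21 | T4 21-23 | T5 23-25 | T6 25-27 | T4 27-29 | T5 29-31 | T6 31-32 | T4 32-34 | T5 34-36 | T4 36-38 | T5 38-40 |
Completion: T1=15  T2=3  T3=5  T4=38  T5=40  T6=32
Turnaround = completion − arrival: T1=15, T2=1, T3=3, T4=33, T5=33, T6=25
Total turnaround = 15 + 1 + 3 + 33 + 33 + 25 = 110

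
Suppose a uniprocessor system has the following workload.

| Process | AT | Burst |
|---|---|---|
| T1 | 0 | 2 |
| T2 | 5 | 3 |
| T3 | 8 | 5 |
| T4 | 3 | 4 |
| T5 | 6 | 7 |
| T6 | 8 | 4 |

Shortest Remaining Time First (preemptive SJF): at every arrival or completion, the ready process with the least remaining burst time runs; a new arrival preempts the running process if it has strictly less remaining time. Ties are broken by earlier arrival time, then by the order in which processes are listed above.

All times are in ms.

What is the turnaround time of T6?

Schedule: | T1 0-2 | idle 2-3 | T4 3-7 | T2 7-10 | T6 10-14 | T3 14-19 | T5 19-26 |
Completion: T1=2  T2=10  T3=19  T4=7  T5=26  T6=14
Turnaround (C−A): T1=2  T2=5  T3=11  T4=4  T5=20  T6=6
Turnaround(T6) = completion − arrival = 14 − 8 = 6

6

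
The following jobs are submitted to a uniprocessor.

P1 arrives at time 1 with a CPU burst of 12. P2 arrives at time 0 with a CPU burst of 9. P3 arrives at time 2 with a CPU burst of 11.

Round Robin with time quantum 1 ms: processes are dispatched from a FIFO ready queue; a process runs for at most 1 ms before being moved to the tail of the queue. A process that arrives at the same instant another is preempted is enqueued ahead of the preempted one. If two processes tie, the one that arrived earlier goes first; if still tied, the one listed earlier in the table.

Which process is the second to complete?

Gantt: | P2 0-1 | P1 1-2 | P2 2-3 | P3 3-4 | P1 4-5 | P2 5-6 | P3 6-7 | P1 7-8 | P2 8-9 | P3 9-10 | P1 10-11 | P2 11-12 | P3 12-13 | P1 13-14 | P2 14-15 | P3 15-16 | P1 16-17 | P2 17-18 | P3 18-19 | P1 19-20 | P2 20-21 | P3 21-22 | P1 22-23 | P2 23-24 | P3 24-25 | P1 25-26 | P3 26-27 | P1 27-28 | P3 28-29 | P1 29-30 | P3 30-31 | P1 31-32 |
Completion: P1=32  P2=24  P3=31
Finish order: P2 → P3 → P1

P3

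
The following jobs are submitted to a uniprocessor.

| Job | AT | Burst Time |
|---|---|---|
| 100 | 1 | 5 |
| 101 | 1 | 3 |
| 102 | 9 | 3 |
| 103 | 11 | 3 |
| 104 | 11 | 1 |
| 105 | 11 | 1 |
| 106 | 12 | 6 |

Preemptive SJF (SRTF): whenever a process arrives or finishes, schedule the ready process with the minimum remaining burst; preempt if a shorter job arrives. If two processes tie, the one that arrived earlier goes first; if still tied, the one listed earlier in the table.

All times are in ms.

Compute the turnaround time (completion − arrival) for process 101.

Gantt: | idle 0-1 | 101 1-4 | 100 4-9 | 102 9-12 | 104 12-13 | 105 13-14 | 103 14-17 | 106 17-23 |
Completion: 100=9  101=4  102=12  103=17  104=13  105=14  106=23
Turnaround (C−A): 100=8  101=3  102=3  103=6  104=2  105=3  106=11
Turnaround(101) = completion − arrival = 4 − 1 = 3

3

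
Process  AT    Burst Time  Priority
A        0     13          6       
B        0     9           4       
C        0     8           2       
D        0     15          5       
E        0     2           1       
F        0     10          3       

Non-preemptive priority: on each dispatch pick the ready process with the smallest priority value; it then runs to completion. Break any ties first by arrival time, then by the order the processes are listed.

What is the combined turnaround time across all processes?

Schedule: | E 0-2 | C 2-10 | F 10-20 | B 20-29 | D 29-44 | A 44-57 |
Completion: A=57  B=29  C=10  D=44  E=2  F=20
Turnaround = completion − arrival: A=57, B=29, C=10, D=44, E=2, F=20
Total turnaround = 57 + 29 + 10 + 44 + 2 + 20 = 162

162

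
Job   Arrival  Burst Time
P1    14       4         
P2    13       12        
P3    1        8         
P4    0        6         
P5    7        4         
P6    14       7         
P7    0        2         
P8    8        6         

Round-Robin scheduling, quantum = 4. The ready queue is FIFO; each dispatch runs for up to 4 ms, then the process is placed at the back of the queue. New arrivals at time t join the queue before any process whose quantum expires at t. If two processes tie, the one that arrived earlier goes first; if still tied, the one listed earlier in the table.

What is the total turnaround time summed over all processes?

Timeline: | P4 0-4 | P7 4-6 | P3 6-10 | P4 10-12 | P5 12-16 | P8 16-20 | P3 20-24 | P2 24-28 | P1 28-32 | P6 32-36 | P8 36-38 | P2 38-42 | P6 42-45 | P2 45-49 |
Completion: P1=32  P2=49  P3=24  P4=12  P5=16  P6=45  P7=6  P8=38
Turnaround (C−A): P1=18  P2=36  P3=23  P4=12  P5=9  P6=31  P7=6  P8=30
Turnaround = completion − arrival: P1=18, P2=36, P3=23, P4=12, P5=9, P6=31, P7=6, P8=30
Total turnaround = 18 + 36 + 23 + 12 + 9 + 31 + 6 + 30 = 165

165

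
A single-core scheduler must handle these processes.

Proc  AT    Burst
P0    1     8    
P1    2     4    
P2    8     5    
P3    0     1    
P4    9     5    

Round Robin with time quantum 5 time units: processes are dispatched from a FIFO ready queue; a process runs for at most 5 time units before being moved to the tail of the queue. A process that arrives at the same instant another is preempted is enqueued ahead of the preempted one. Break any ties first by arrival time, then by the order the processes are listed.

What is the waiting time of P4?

Timeline: | P3 0-1 | P0 1-6 | P1 6-10 | P0 10-13 | P2 13-18 | P4 18-23 |
Completion: P0=13  P1=10  P2=18  P3=1  P4=23
Turnaround (C−A): P0=12  P1=8  P2=10  P3=1  P4=14
Waiting(P4) = turnaround − burst = 14 − 5 = 9

9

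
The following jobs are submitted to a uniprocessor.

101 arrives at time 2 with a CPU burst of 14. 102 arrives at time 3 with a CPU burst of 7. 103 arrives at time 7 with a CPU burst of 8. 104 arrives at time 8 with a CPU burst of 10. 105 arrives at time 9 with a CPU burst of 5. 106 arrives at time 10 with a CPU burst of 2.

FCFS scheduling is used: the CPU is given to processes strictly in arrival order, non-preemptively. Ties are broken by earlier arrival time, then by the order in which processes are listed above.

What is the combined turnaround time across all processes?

166

Schedule: | idle 0-2 | 101 2-16 | 102 16-23 | 103 23-31 | 104 31-41 | 105 41-46 | 106 46-48 |
Completion: 101=16  102=23  103=31  104=41  105=46  106=48
Turnaround = completion − arrival: 101=14, 102=20, 103=24, 104=33, 105=37, 106=38
Total turnaround = 14 + 20 + 24 + 33 + 37 + 38 = 166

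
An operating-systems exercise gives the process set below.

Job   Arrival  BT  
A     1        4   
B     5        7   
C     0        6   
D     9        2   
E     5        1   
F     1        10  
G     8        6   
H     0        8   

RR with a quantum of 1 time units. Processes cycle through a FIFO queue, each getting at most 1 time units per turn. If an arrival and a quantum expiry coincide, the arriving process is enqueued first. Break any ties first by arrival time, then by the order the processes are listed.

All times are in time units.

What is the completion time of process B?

Gantt: | C 0-1 | H 1-2 | A 2-3 | F 3-4 | C 4-5 | H 5-6 | A 6-7 | F 7-8 | B 8-9 | E 9-10 | C 10-11 | H 11-12 | A 12-13 | G 13-14 | F 14-15 | D 15-16 | B 16-17 | C 17-18 | H 18-19 | A 19-20 | G 20-21 | F 21-22 | D 22-23 | B 23-24 | C 24-25 | H 25-26 | G 26-27 | F 27-28 | B 28-29 | C 29-30 | H 30-31 | G 31-32 | F 32-33 | B 33-34 | H 34-35 | G 35-36 | F 36-37 | B 37-38 | H 38-39 | G 39-40 | F 40-41 | B 41-42 | F 42-44 |
Completion: A=20  B=42  C=30  D=23  E=10  F=44  G=40  H=39

42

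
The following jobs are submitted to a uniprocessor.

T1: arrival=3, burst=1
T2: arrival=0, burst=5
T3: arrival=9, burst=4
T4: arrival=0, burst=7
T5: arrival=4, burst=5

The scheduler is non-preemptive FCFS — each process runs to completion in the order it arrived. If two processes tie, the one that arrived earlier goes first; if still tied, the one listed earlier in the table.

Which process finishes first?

T2

Gantt: | T2 0-5 | T4 5-12 | T1 12-13 | T5 13-18 | T3 18-22 |
Completion: T1=13  T2=5  T3=22  T4=12  T5=18
Turnaround (C−A): T1=10  T2=5  T3=13  T4=12  T5=14
Finish order: T2 → T4 → T1 → T5 → T3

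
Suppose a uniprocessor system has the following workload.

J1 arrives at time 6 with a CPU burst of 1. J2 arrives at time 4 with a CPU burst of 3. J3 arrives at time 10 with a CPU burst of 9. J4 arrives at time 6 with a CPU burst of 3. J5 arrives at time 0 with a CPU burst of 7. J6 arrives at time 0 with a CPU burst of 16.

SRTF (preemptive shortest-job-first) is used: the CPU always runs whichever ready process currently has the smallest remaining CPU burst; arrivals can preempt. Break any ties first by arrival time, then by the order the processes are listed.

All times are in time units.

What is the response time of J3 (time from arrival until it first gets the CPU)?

4

Gantt: | J5 0-7 | J1 7-8 | J2 8-11 | J4 11-14 | J3 14-23 | J6 23-39 |
Completion: J1=8  J2=11  J3=23  J4=14  J5=7  J6=39
Turnaround (C−A): J1=2  J2=7  J3=13  J4=8  J5=7  J6=39
Response(J3) = first start − arrival = 14 − 10 = 4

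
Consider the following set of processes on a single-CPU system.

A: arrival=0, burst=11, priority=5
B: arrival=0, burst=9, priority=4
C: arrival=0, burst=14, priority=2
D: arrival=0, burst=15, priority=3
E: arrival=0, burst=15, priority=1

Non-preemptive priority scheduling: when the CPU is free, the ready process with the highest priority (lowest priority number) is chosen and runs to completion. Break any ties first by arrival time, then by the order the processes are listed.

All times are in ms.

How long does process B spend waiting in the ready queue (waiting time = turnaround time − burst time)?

44

Schedule: | E 0-15 | C 15-29 | D 29-44 | B 44-53 | A 53-64 |
Completion: A=64  B=53  C=29  D=44  E=15
Turnaround (C−A): A=64  B=53  C=29  D=44  E=15
Waiting(B) = turnaround − burst = 53 − 9 = 44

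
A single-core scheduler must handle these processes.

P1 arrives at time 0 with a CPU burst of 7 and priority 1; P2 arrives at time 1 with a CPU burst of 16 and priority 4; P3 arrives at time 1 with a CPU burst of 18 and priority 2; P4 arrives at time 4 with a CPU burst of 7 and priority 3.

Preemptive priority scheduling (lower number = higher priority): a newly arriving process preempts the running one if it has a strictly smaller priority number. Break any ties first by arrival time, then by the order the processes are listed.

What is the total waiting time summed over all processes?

Schedule: | P1 0-7 | P3 7-25 | P4 25-32 | P2 32-48 |
Completion: P1=7  P2=48  P3=25  P4=32
Turnaround (C−A): P1=7  P2=47  P3=24  P4=28
Waiting = turnaround − burst: P1=0, P2=31, P3=6, P4=21
Total waiting = 0 + 31 + 6 + 21 = 58

58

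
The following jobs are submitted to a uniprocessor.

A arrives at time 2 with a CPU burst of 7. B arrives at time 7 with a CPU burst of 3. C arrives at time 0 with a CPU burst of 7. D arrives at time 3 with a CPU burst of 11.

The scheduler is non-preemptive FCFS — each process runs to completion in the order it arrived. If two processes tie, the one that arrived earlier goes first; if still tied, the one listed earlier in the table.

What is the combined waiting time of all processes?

Schedule: | C 0-7 | A 7-14 | D 14-25 | B 25-28 |
Completion: A=14  B=28  C=7  D=25
Waiting = turnaround − burst: A=5, B=18, C=0, D=11
Total waiting = 5 + 18 + 0 + 11 = 34

34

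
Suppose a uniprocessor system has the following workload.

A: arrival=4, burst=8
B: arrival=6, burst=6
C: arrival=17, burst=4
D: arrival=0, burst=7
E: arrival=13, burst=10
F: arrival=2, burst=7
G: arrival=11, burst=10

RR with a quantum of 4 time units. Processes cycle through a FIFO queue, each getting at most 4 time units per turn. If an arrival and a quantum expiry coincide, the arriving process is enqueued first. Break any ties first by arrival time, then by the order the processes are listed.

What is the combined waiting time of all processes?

142

Timeline: | D 0-4 | F 4-8 | A 8-12 | D 12-15 | B 15-19 | F 19-22 | G 22-26 | A 26-30 | E 30-34 | C 34-38 | B 38-40 | G 40-44 | E 44-48 | G 48-50 | E 50-52 |
Completion: A=30  B=40  C=38  D=15  E=52  F=22  G=50
Waiting = turnaround − burst: A=18, B=28, C=17, D=8, E=29, F=13, G=29
Total waiting = 18 + 28 + 17 + 8 + 29 + 13 + 29 = 142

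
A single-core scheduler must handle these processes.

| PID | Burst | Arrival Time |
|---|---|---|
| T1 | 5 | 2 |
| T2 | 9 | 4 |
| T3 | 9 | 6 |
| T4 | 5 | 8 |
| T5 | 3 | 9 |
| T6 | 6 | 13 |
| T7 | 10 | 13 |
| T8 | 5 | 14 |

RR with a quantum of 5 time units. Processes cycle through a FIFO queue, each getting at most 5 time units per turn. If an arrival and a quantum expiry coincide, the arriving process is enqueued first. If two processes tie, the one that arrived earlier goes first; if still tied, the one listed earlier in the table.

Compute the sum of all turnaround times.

209

Gantt: | idle 0-2 | T1 2-7 | T2 7-12 | T3 12-17 | T4 17-22 | T5 22-25 | T2 25-29 | T6 29-34 | T7 34-39 | T8 39-44 | T3 44-48 | T6 48-49 | T7 49-54 |
Completion: T1=7  T2=29  T3=48  T4=22  T5=25  T6=49  T7=54  T8=44
Turnaround = completion − arrival: T1=5, T2=25, T3=42, T4=14, T5=16, T6=36, T7=41, T8=30
Total turnaround = 5 + 25 + 42 + 14 + 16 + 36 + 41 + 30 = 209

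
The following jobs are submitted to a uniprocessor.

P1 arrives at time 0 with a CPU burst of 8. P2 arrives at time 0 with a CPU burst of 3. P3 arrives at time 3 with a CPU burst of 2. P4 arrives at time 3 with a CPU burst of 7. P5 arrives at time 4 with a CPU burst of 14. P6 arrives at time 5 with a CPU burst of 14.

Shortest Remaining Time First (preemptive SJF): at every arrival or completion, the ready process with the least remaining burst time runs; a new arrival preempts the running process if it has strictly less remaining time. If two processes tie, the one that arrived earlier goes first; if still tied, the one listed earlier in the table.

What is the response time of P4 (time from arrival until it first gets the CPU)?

2

Gantt: | P2 0-3 | P3 3-5 | P4 5-12 | P1 12-20 | P5 20-34 | P6 34-48 |
Completion: P1=20  P2=3  P3=5  P4=12  P5=34  P6=48
Turnaround (C−A): P1=20  P2=3  P3=2  P4=9  P5=30  P6=43
Response(P4) = first start − arrival = 5 − 3 = 2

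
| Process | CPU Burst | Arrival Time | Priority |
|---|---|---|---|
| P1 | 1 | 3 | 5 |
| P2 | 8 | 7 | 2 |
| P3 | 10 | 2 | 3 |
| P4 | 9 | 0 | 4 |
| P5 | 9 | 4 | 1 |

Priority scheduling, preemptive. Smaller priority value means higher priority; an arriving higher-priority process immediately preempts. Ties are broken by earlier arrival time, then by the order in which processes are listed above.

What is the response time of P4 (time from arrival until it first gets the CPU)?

Gantt: | P4 0-2 | P3 2-4 | P5 4-13 | P2 13-21 | P3 21-29 | P4 29-36 | P1 36-37 |
Completion: P1=37  P2=21  P3=29  P4=36  P5=13
Response(P4) = first start − arrival = 0 − 0 = 0

0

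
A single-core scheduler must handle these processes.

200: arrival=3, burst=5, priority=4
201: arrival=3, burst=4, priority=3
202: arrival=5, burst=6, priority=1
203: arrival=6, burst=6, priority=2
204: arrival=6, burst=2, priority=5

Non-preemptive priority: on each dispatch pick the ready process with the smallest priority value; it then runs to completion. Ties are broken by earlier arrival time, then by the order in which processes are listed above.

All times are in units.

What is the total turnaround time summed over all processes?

66

Gantt: | idle 0-3 | 201 3-7 | 202 7-13 | 203 13-19 | 200 19-24 | 204 24-26 |
Completion: 200=24  201=7  202=13  203=19  204=26
Turnaround (C−A): 200=21  201=4  202=8  203=13  204=20
Turnaround = completion − arrival: 200=21, 201=4, 202=8, 203=13, 204=20
Total turnaround = 21 + 4 + 8 + 13 + 20 = 66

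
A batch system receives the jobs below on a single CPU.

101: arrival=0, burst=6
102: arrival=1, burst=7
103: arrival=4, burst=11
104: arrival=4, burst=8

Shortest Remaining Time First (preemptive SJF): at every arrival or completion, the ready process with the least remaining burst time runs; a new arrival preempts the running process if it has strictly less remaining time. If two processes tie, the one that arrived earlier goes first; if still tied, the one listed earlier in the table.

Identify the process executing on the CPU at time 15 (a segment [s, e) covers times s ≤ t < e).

Gantt: | 101 0-6 | 102 6-13 | 104 13-21 | 103 21-32 |
Completion: 101=6  102=13  103=32  104=21
Turnaround (C−A): 101=6  102=12  103=28  104=17

104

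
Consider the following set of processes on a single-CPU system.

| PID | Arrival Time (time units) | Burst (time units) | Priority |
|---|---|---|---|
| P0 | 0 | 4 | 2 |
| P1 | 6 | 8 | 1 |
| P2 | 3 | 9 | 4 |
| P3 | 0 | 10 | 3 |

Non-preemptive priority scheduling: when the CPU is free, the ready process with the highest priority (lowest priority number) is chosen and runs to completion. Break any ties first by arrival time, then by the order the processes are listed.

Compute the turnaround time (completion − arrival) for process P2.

28

Gantt: | P0 0-4 | P3 4-14 | P1 14-22 | P2 22-31 |
Completion: P0=4  P1=22  P2=31  P3=14
Turnaround (C−A): P0=4  P1=16  P2=28  P3=14
Turnaround(P2) = completion − arrival = 31 − 3 = 28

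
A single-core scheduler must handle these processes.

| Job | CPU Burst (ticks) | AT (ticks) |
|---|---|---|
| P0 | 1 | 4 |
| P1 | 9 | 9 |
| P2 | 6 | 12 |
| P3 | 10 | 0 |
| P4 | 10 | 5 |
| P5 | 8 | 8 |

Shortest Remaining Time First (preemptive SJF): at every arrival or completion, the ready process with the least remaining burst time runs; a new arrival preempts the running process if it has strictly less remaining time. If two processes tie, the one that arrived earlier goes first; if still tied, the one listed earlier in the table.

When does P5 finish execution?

Timeline: | P3 0-4 | P0 4-5 | P3 5-11 | P5 11-12 | P2 12-18 | P5 18-25 | P1 25-34 | P4 34-44 |
Completion: P0=5  P1=34  P2=18  P3=11  P4=44  P5=25
Turnaround (C−A): P0=1  P1=25  P2=6  P3=11  P4=39  P5=17

25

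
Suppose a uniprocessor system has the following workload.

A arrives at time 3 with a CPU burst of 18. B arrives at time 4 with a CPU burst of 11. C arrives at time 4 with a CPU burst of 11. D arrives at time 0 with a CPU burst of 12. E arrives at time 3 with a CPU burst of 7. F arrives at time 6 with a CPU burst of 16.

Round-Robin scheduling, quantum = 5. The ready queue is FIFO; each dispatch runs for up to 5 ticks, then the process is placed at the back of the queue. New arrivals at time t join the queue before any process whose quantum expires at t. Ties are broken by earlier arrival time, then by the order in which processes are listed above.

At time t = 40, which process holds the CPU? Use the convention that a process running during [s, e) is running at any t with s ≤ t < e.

Gantt: | D 0-5 | A 5-10 | E 10-15 | B 15-20 | C 20-25 | D 25-30 | F 30-35 | A 35-40 | E 40-42 | B 42-47 | C 47-52 | D 52-54 | F 54-59 | A 59-64 | B 64-65 | C 65-66 | F 66-71 | A 71-74 | F 74-75 |
Completion: A=74  B=65  C=66  D=54  E=42  F=75
Turnaround (C−A): A=71  B=61  C=62  D=54  E=39  F=69

E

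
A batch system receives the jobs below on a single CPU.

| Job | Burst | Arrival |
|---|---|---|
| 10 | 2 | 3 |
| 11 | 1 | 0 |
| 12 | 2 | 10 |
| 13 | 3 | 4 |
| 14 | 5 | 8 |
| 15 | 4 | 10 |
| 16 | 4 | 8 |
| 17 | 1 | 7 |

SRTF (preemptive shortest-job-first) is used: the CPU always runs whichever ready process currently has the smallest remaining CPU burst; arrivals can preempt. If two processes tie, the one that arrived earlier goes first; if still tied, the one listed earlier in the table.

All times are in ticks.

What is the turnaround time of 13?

4

Timeline: | 11 0-1 | idle 1-3 | 10 3-5 | 13 5-8 | 17 8-9 | 16 9-10 | 12 10-12 | 16 12-15 | 15 15-19 | 14 19-24 |
Completion: 10=5  11=1  12=12  13=8  14=24  15=19  16=15  17=9
Turnaround(13) = completion − arrival = 8 − 4 = 4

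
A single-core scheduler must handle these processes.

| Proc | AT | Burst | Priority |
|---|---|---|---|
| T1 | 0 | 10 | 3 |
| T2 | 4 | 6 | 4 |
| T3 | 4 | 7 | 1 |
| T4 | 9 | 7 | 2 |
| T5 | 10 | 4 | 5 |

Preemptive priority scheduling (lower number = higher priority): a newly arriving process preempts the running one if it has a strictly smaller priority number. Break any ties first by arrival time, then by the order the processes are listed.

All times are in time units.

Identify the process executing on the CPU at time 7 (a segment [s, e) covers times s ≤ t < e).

Timeline: | T1 0-4 | T3 4-11 | T4 11-18 | T1 18-24 | T2 24-30 | T5 30-34 |
Completion: T1=24  T2=30  T3=11  T4=18  T5=34
Turnaround (C−A): T1=24  T2=26  T3=7  T4=9  T5=24

T3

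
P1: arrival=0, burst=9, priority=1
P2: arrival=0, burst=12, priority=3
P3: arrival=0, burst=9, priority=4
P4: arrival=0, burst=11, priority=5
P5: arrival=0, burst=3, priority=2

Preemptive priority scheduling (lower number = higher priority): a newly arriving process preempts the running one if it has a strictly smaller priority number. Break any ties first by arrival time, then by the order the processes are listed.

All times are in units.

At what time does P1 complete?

Gantt: | P1 0-9 | P5 9-12 | P2 12-24 | P3 24-33 | P4 33-44 |
Completion: P1=9  P2=24  P3=33  P4=44  P5=12
Turnaround (C−A): P1=9  P2=24  P3=33  P4=44  P5=12

9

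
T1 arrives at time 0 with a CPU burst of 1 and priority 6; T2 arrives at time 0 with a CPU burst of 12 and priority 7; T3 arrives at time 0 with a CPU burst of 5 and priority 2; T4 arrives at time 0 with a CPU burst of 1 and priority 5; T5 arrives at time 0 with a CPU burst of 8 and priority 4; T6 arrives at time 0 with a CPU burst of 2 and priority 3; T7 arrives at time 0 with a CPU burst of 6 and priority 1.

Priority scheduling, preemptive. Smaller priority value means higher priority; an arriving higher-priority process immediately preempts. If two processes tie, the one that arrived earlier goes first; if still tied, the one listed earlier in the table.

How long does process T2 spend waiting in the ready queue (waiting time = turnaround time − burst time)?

23

Gantt: | T7 0-6 | T3 6-11 | T6 11-13 | T5 13-21 | T4 21-22 | T1 22-23 | T2 23-35 |
Completion: T1=23  T2=35  T3=11  T4=22  T5=21  T6=13  T7=6
Waiting(T2) = turnaround − burst = 35 − 12 = 23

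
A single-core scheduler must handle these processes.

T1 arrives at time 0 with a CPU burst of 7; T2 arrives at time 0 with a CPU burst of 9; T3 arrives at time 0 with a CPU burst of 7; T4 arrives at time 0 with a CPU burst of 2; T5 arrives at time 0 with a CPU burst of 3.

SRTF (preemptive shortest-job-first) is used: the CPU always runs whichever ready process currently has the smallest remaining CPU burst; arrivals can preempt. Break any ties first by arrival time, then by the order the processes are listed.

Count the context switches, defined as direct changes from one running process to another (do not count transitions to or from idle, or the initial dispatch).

Schedule: | T4 0-2 | T5 2-5 | T1 5-12 | T3 12-19 | T2 19-28 |
Completion: T1=12  T2=28  T3=19  T4=2  T5=5
Turnaround (C−A): T1=12  T2=28  T3=19  T4=2  T5=5

4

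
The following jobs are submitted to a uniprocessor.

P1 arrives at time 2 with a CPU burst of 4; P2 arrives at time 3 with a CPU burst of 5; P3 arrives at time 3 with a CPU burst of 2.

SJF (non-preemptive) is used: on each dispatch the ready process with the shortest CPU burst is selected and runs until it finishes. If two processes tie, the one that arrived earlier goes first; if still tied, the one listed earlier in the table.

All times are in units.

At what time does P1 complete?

6

Gantt: | idle 0-2 | P1 2-6 | P3 6-8 | P2 8-13 |
Completion: P1=6  P2=13  P3=8
Turnaround (C−A): P1=4  P2=10  P3=5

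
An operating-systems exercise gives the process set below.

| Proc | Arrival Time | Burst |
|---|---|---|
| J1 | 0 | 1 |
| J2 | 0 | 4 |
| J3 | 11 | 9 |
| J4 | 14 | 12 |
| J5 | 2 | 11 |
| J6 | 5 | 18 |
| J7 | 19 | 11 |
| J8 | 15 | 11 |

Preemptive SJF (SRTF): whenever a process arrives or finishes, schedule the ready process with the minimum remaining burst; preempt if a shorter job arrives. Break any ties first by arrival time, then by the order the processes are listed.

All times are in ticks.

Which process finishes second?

Timeline: | J1 0-1 | J2 1-5 | J5 5-16 | J3 16-25 | J8 25-36 | J7 36-47 | J4 47-59 | J6 59-77 |
Completion: J1=1  J2=5  J3=25  J4=59  J5=16  J6=77  J7=47  J8=36
Turnaround (C−A): J1=1  J2=5  J3=14  J4=45  J5=14  J6=72  J7=28  J8=21
Finish order: J1 → J2 → J5 → J3 → J8 → J7 → J4 → J6

J2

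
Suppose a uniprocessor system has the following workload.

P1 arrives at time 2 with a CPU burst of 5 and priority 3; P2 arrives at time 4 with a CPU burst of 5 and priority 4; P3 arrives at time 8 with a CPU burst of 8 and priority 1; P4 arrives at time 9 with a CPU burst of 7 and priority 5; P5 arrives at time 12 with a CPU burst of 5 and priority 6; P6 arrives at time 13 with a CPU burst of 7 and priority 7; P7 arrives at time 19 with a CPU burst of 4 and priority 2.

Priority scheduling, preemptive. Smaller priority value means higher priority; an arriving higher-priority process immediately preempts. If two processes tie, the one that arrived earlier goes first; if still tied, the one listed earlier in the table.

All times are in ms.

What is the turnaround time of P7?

Timeline: | idle 0-2 | P1 2-7 | P2 7-8 | P3 8-16 | P2 16-19 | P7 19-23 | P2 23-24 | P4 24-31 | P5 31-36 | P6 36-43 |
Completion: P1=7  P2=24  P3=16  P4=31  P5=36  P6=43  P7=23
Turnaround(P7) = completion − arrival = 23 − 19 = 4

4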